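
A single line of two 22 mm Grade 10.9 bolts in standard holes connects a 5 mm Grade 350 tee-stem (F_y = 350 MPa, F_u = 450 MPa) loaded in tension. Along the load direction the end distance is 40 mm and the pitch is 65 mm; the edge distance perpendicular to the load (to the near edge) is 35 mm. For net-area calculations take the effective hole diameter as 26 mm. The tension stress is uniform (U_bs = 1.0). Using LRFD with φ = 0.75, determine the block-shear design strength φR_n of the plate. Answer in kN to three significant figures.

104 kN

Shear plane L_v = 40 + 1·65 = 105 mm; A_gv = 105 × 5 = 525 mm².
A_nv = (105 − 1.5·26) × 5 = 330 mm².
A_nt = (35 − 0.5·26) × 5 = 110 mm².
0.6 F_u A_nv = 89.1 kN; 0.6 F_y A_gv = 110.2 kN → shear rupture governs the shear term.
R_n = 89.1 + 1.0 × 450 × 110 / 1000 = 138.6 kN.
Design strength φR_n = 0.75 × 138.6 = 104 kN.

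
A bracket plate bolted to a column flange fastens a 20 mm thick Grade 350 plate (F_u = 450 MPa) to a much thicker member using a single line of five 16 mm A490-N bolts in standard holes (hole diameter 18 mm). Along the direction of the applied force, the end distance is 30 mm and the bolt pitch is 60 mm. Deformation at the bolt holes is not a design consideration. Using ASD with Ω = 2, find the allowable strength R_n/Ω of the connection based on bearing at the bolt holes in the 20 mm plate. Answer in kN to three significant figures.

1010 kN

Per bolt r_n = 1.5 l_c t F_u ≤ 3.0 d t F_u; upper limit = 3.0 × 16 × 20 × 450 / 1000 = 432 kN.
Edge bolt: l_c = 30 − 18/2 = 21 mm → 1.5 × 21 × 20 × 450 / 1000 = 283.5 → r_n = 283.5 kN.
Interior bolts: l_c = 60 − 18 = 42 mm → 1.5 × 42 × 20 × 450 / 1000 = 567 → r_n = 432 kN.
R_n = 1 × 283.5 + 4 × 432 = 2012 kN.
Allowable strength R_n/Ω = 2012 / 2 = 1010 kN.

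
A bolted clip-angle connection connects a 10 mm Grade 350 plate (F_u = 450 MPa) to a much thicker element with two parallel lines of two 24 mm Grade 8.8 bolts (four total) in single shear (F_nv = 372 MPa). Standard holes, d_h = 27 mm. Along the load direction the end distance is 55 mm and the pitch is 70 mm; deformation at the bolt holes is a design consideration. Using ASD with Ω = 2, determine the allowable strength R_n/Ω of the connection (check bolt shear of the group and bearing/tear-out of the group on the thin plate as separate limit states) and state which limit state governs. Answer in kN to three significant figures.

Bolt shear: A_b = π·24²/4 = 452.4 mm²; R_n = 372 × 452.4 × 4 × 1 / 1000 = 673.2 kN → 673.2 / 2 = 337 kN.
Bearing (1.2 l_c t F_u ≤ 2.4 d t F_u): upper limit = 2.4·24·10·450 / 1000 = 259.2 kN.
  Edge l_c = 55 − 27/2 = 41.5 → r_n = 224.1 kN; interior l_c = 70 − 27 = 43 → r_n = 232.2 kN.
  R_n,bearing = 2·224.1 + 2·232.2 = 912.6 kN → 912.6 / 2 = 456 kN.
Bolt shear governs: 337 kN.

337 kN (bolt shear governs)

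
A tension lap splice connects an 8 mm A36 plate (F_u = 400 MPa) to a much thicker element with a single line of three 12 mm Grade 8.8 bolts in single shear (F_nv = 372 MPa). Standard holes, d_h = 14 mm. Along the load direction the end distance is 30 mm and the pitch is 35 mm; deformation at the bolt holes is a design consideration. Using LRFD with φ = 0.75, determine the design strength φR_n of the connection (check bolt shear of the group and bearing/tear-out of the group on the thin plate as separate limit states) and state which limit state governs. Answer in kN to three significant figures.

94.7 kN (bolt shear governs)

Bolt shear: A_b = π·12²/4 = 113.1 mm²; R_n = 372 × 113.1 × 3 × 1 / 1000 = 126.2 kN → 0.75 × 126.2 = 94.7 kN.
Bearing (1.2 l_c t F_u ≤ 2.4 d t F_u): upper limit = 2.4·12·8·400 / 1000 = 92.16 kN.
  Edge l_c = 30 − 14/2 = 23 → r_n = 88.32 kN; interior l_c = 35 − 14 = 21 → r_n = 80.64 kN.
  R_n,bearing = 1·88.32 + 2·80.64 = 249.6 kN → 0.75 × 249.6 = 187 kN.
Bolt shear governs: 94.7 kN.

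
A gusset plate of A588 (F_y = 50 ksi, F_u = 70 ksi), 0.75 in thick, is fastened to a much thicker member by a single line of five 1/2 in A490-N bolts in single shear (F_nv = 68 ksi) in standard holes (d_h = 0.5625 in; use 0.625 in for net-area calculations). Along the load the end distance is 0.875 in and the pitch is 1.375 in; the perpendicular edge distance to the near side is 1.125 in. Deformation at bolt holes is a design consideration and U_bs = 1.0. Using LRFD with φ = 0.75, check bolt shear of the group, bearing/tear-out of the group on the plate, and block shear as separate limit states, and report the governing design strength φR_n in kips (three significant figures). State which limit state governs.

50.1 kips (bolt shear governs)

Bolt shear: A_b = π·0.5²/4 = 0.1963 in²; R_n = 68 × 0.1963 × 5 × 1 = 66.76 kips → 0.75 × 66.76 = 50.1 kips.
Bearing: edge l_c = 0.5938, r_n = 37.41 kips; interior l_c = 0.8125, r_n = 51.19 kips; R_n = 37.41 + 4·51.19 = 242.2 kips → 182 kips.
Block shear: A_gv = 4.781, A_nv = 2.672, A_nt = 0.6094 in²; R_n = min(0.6F_uA_nv, 0.6F_yA_gv) + U_bs·F_u·A_nt = 154.9 kips → 116 kips.
Bolt shear governs: 50.1 kips.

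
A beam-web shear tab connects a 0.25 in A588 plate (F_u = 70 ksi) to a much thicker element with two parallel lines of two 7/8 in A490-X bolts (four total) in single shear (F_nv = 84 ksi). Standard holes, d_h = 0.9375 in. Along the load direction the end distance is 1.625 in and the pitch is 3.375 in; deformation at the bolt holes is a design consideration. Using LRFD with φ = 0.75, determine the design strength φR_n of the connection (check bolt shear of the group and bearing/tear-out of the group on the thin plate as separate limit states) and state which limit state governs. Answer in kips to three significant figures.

Bolt shear: A_b = π·0.875²/4 = 0.6013 in²; R_n = 84 × 0.6013 × 4 × 1 = 202 kips → 0.75 × 202 = 152 kips.
Bearing (1.2 l_c t F_u ≤ 2.4 d t F_u): upper limit = 2.4·0.875·0.25·70 = 36.75 kips.
  Edge l_c = 1.625 − 0.9375/2 = 1.156 → r_n = 24.28 kips; interior l_c = 3.375 − 0.9375 = 2.438 → r_n = 36.75 kips.
  R_n,bearing = 2·24.28 + 2·36.75 = 122.1 kips → 0.75 × 122.1 = 91.5 kips.
Bearing governs: 91.5 kips.

91.5 kips (bearing governs)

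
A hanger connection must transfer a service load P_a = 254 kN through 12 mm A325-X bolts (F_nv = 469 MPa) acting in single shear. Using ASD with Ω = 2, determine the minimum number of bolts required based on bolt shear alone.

A_b = π·12²/4 = 113.1 mm².
Per-bolt allowable strength R_n/Ω = 469 × 113.1 × 1 / 1000 / 2 = 26.52 kN.
n ≥ 254 / 26.52 = 9.577 → use 10 bolts.

10 bolts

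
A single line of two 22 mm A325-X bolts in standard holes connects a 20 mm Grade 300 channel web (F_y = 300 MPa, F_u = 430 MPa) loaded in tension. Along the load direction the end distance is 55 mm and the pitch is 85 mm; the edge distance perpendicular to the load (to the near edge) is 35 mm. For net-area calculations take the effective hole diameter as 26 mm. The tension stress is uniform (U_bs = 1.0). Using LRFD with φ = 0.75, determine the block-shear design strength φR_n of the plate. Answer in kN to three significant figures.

520 kN

Shear plane L_v = 55 + 1·85 = 140 mm; A_gv = 140 × 20 = 2800 mm².
A_nv = (140 − 1.5·26) × 20 = 2020 mm².
A_nt = (35 − 0.5·26) × 20 = 440 mm².
0.6 F_u A_nv = 521.2 kN; 0.6 F_y A_gv = 504 kN → shear yielding governs the shear term.
R_n = 504 + 1.0 × 430 × 440 / 1000 = 693.2 kN.
Design strength φR_n = 0.75 × 693.2 = 520 kN.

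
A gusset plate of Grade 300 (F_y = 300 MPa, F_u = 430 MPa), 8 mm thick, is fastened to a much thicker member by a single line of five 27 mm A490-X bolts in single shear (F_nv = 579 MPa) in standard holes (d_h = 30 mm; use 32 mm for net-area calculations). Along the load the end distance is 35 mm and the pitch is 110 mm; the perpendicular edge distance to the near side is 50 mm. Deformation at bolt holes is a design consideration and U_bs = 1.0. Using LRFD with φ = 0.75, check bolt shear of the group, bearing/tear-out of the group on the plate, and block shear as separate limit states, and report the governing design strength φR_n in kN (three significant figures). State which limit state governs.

Bolt shear: A_b = π·27²/4 = 572.6 mm²; R_n = 579 × 572.6 × 5 × 1 / 1000 = 1658 kN → 0.75 × 1658 = 1240 kN.
Bearing: edge l_c = 20, r_n = 82.56 kN; interior l_c = 80, r_n = 222.9 kN; R_n = 82.56 + 4·222.9 = 974.2 kN → 731 kN.
Block shear: A_gv = 3800, A_nv = 2648, A_nt = 272 mm²; R_n = min(0.6F_uA_nv, 0.6F_yA_gv) + U_bs·F_u·A_nt = 800.1 kN → 600 kN.
Block shear governs: 600 kN.

600 kN (block shear governs)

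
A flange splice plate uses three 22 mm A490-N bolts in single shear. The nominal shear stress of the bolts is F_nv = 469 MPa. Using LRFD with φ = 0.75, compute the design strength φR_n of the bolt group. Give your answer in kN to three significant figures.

401 kN

A_b = π × 22² / 4 = 380.1 mm².
R_n = F_nv · A_b · n · n_s = 469 × 380.1 × 3 × 1 / 1000 = 534.8 kN.
Design strength φR_n = 0.75 × 534.8 = 401 kN.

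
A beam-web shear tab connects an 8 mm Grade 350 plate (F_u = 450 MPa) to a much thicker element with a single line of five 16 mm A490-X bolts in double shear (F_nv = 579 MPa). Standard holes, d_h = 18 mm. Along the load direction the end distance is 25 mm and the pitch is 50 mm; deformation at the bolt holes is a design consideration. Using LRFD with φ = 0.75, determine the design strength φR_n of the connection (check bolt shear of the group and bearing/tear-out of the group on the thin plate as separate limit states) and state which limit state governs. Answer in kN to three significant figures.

Bolt shear: A_b = π·16²/4 = 201.1 mm²; R_n = 579 × 201.1 × 5 × 2 / 1000 = 1164 kN → 0.75 × 1164 = 873 kN.
Bearing (1.2 l_c t F_u ≤ 2.4 d t F_u): upper limit = 2.4·16·8·450 / 1000 = 138.2 kN.
  Edge l_c = 25 − 18/2 = 16 → r_n = 69.12 kN; interior l_c = 50 − 18 = 32 → r_n = 138.2 kN.
  R_n,bearing = 1·69.12 + 4·138.2 = 622.1 kN → 0.75 × 622.1 = 467 kN.
Bearing governs: 467 kN.

467 kN (bearing governs)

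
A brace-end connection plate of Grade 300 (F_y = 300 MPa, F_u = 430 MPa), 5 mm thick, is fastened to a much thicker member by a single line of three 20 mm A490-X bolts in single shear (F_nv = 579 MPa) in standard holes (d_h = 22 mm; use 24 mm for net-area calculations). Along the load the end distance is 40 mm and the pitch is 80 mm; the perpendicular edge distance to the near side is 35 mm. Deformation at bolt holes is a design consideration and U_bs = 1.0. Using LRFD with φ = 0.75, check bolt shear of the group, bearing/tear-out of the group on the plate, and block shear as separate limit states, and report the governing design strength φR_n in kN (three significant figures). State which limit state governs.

172 kN (block shear governs)

Bolt shear: A_b = π·20²/4 = 314.2 mm²; R_n = 579 × 314.2 × 3 × 1 / 1000 = 545.7 kN → 0.75 × 545.7 = 409 kN.
Bearing: edge l_c = 29, r_n = 74.82 kN; interior l_c = 58, r_n = 103.2 kN; R_n = 74.82 + 2·103.2 = 281.2 kN → 211 kN.
Block shear: A_gv = 1000, A_nv = 700, A_nt = 115 mm²; R_n = min(0.6F_uA_nv, 0.6F_yA_gv) + U_bs·F_u·A_nt = 229.5 kN → 172 kN.
Block shear governs: 172 kN.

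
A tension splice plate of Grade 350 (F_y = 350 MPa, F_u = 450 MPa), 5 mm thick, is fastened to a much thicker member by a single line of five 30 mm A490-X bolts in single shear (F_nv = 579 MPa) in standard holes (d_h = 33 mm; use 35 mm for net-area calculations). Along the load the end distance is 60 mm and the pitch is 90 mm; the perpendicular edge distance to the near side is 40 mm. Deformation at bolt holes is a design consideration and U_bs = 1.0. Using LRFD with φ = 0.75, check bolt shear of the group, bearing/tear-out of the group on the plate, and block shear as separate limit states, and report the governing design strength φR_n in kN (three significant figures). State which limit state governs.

Bolt shear: A_b = π·30²/4 = 706.9 mm²; R_n = 579 × 706.9 × 5 × 1 / 1000 = 2046 kN → 0.75 × 2046 = 1530 kN.
Bearing: edge l_c = 43.5, r_n = 117.5 kN; interior l_c = 57, r_n = 153.9 kN; R_n = 117.5 + 4·153.9 = 733 kN → 550 kN.
Block shear: A_gv = 2100, A_nv = 1312, A_nt = 112.5 mm²; R_n = min(0.6F_uA_nv, 0.6F_yA_gv) + U_bs·F_u·A_nt = 405 kN → 304 kN.
Block shear governs: 304 kN.

304 kN (block shear governs)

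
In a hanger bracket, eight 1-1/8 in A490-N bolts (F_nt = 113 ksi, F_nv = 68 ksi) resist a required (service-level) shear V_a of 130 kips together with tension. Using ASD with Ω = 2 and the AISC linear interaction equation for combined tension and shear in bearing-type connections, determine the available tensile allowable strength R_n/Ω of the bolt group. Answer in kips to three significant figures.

368 kips

A_b = π·1.125²/4 = 0.994 in²; f_rv = 130 / (8 × 0.994) = 16.35 ksi.
F'_nt = 1.3 F_nt − (Ω F_nt / F_nv) f_rv = 1.3·113 − (2·113/68)·16.35 = 92.57 ksi, capped at F_nt → F'_nt = 92.57 ksi.
R_n = F'_nt · A_b · n = 92.57 × 0.994 × 8 = 736.1 kips.
Allowable strength R_n/Ω = 736.1 / 2 = 368 kips.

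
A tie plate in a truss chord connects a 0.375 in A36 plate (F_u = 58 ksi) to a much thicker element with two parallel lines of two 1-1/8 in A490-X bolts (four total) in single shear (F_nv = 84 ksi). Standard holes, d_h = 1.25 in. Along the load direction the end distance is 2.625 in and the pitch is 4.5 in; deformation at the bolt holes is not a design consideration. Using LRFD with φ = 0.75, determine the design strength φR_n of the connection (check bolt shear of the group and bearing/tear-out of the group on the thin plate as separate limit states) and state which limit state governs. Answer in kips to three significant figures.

Bolt shear: A_b = π·1.125²/4 = 0.994 in²; R_n = 84 × 0.994 × 4 × 1 = 334 kips → 0.75 × 334 = 250 kips.
Bearing (1.5 l_c t F_u ≤ 3.0 d t F_u): upper limit = 3.0·1.125·0.375·58 = 73.41 kips.
  Edge l_c = 2.625 − 1.25/2 = 2 → r_n = 65.25 kips; interior l_c = 4.5 − 1.25 = 3.25 → r_n = 73.41 kips.
  R_n,bearing = 2·65.25 + 2·73.41 = 277.3 kips → 0.75 × 277.3 = 208 kips.
Bearing governs: 208 kips.

208 kips (bearing governs)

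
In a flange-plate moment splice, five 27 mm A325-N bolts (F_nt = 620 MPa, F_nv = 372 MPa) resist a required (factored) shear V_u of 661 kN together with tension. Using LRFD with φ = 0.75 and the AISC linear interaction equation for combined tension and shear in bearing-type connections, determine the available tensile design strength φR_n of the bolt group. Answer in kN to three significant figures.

629 kN

A_b = π·27²/4 = 572.6 mm²; f_rv = 661 × 1000 / (5 × 572.6) = 230.9 MPa.
F'_nt = 1.3 F_nt − (F_nt / φF_nv) f_rv = 1.3·620 − (620/(0.75·372))·230.9 = 292.9 MPa, capped at F_nt → F'_nt = 292.9 MPa.
R_n = F'_nt · A_b · n = 292.9 × 572.6 × 5 / 1000 = 838.5 kN.
Design strength φR_n = 0.75 × 838.5 = 629 kN.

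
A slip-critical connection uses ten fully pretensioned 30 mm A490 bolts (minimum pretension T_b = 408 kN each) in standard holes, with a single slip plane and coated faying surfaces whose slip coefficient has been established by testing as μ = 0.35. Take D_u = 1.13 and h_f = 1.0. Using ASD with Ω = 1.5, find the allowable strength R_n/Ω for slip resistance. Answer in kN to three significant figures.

R_n = μ · D_u · h_f · T_b · n_s · n_b = 0.35 × 1.13 × 1.0 × 408 × 1 × 10 = 1614 kN.
Allowable strength R_n/Ω = 1614 / 1.5 = 1080 kN.

1080 kN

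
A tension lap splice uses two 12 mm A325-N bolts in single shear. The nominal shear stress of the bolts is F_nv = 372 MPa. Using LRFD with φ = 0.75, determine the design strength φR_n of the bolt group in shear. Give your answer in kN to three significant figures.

63.1 kN

A_b = π × 12² / 4 = 113.1 mm².
R_n = F_nv · A_b · n · n_s = 372 × 113.1 × 2 × 1 / 1000 = 84.14 kN.
Design strength φR_n = 0.75 × 84.14 = 63.1 kN.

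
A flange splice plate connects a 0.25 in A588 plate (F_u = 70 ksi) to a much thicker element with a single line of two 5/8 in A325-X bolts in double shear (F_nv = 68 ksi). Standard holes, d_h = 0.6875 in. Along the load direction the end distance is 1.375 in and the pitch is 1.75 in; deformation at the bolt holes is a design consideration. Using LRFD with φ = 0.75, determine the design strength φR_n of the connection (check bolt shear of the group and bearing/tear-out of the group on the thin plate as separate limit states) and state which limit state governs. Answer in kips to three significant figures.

33 kips (bearing governs)

Bolt shear: A_b = π·0.625²/4 = 0.3068 in²; R_n = 68 × 0.3068 × 2 × 2 = 83.45 kips → 0.75 × 83.45 = 62.6 kips.
Bearing (1.2 l_c t F_u ≤ 2.4 d t F_u): upper limit = 2.4·0.625·0.25·70 = 26.25 kips.
  Edge l_c = 1.375 − 0.6875/2 = 1.031 → r_n = 21.66 kips; interior l_c = 1.75 − 0.6875 = 1.062 → r_n = 22.31 kips.
  R_n,bearing = 1·21.66 + 1·22.31 = 43.97 kips → 0.75 × 43.97 = 33 kips.
Bearing governs: 33 kips.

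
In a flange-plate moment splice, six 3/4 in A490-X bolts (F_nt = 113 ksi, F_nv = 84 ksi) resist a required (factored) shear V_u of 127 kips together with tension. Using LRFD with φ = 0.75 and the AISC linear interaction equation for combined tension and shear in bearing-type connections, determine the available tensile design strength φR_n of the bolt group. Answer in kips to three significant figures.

121 kips

A_b = π·0.75²/4 = 0.4418 in²; f_rv = 127 / (6 × 0.4418) = 47.91 ksi.
F'_nt = 1.3 F_nt − (F_nt / φF_nv) f_rv = 1.3·113 − (113/(0.75·84))·47.91 = 60.96 ksi, capped at F_nt → F'_nt = 60.96 ksi.
R_n = F'_nt · A_b · n = 60.96 × 0.4418 × 6 = 161.6 kips.
Design strength φR_n = 0.75 × 161.6 = 121 kips.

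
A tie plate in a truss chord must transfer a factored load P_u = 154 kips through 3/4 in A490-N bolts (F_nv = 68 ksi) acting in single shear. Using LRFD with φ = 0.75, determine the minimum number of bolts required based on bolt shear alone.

A_b = π·0.75²/4 = 0.4418 in².
Per-bolt design strength φR_n = 0.75 × 68 × 0.4418 × 1 = 22.53 kips.
n ≥ 154 / 22.53 = 6.835 → use 7 bolts.

7 bolts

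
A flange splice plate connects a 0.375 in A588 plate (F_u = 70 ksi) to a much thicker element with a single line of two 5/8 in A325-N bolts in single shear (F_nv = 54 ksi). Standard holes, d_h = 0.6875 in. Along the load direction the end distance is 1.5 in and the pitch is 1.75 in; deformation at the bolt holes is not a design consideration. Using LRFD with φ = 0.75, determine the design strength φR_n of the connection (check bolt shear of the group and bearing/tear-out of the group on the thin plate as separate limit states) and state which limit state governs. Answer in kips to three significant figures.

Bolt shear: A_b = π·0.625²/4 = 0.3068 in²; R_n = 54 × 0.3068 × 2 × 1 = 33.13 kips → 0.75 × 33.13 = 24.9 kips.
Bearing (1.5 l_c t F_u ≤ 3.0 d t F_u): upper limit = 3.0·0.625·0.375·70 = 49.22 kips.
  Edge l_c = 1.5 − 0.6875/2 = 1.156 → r_n = 45.53 kips; interior l_c = 1.75 − 0.6875 = 1.062 → r_n = 41.84 kips.
  R_n,bearing = 1·45.53 + 1·41.84 = 87.36 kips → 0.75 × 87.36 = 65.5 kips.
Bolt shear governs: 24.9 kips.

24.9 kips (bolt shear governs)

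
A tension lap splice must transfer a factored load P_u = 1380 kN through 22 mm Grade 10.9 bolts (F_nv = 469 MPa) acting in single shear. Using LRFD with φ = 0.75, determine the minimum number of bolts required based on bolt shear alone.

11 bolts

A_b = π·22²/4 = 380.1 mm².
Per-bolt design strength φR_n = 0.75 × 469 × 380.1 × 1 / 1000 = 133.7 kN.
n ≥ 1380 / 133.7 = 10.32 → use 11 bolts.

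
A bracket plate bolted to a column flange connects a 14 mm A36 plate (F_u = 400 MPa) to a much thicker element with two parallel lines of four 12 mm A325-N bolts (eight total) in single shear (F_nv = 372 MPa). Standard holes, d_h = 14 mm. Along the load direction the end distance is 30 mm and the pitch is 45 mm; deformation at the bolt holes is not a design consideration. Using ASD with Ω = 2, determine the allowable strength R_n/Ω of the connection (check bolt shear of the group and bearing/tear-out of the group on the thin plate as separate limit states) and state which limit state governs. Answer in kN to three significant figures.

168 kN (bolt shear governs)

Bolt shear: A_b = π·12²/4 = 113.1 mm²; R_n = 372 × 113.1 × 8 × 1 / 1000 = 336.6 kN → 336.6 / 2 = 168 kN.
Bearing (1.5 l_c t F_u ≤ 3.0 d t F_u): upper limit = 3.0·12·14·400 / 1000 = 201.6 kN.
  Edge l_c = 30 − 14/2 = 23 → r_n = 193.2 kN; interior l_c = 45 − 14 = 31 → r_n = 201.6 kN.
  R_n,bearing = 2·193.2 + 6·201.6 = 1596 kN → 1596 / 2 = 798 kN.
Bolt shear governs: 168 kN.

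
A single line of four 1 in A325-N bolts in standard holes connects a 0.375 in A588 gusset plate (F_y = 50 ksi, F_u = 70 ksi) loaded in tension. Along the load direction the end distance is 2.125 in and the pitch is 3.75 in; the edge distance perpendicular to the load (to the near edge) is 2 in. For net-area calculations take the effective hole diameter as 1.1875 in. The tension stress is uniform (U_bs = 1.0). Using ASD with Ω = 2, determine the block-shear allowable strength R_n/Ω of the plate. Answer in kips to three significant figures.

91.1 kips

Shear plane L_v = 2.125 + 3·3.75 = 13.38 in; A_gv = 13.38 × 0.375 = 5.016 in².
A_nv = (13.38 − 3.5·1.1875) × 0.375 = 3.457 in².
A_nt = (2 − 0.5·1.1875) × 0.375 = 0.5273 in².
0.6 F_u A_nv = 145.2 kips; 0.6 F_y A_gv = 150.5 kips → shear rupture governs the shear term.
R_n = 145.2 + 1.0 × 70 × 0.5273 = 182.1 kips.
Allowable strength R_n/Ω = 182.1 / 2 = 91.1 kips.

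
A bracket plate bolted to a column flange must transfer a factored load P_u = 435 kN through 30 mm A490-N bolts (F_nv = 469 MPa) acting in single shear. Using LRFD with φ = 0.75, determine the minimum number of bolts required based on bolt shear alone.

2 bolts

A_b = π·30²/4 = 706.9 mm².
Per-bolt design strength φR_n = 0.75 × 469 × 706.9 × 1 / 1000 = 248.6 kN.
n ≥ 435 / 248.6 = 1.75 → use 2 bolts.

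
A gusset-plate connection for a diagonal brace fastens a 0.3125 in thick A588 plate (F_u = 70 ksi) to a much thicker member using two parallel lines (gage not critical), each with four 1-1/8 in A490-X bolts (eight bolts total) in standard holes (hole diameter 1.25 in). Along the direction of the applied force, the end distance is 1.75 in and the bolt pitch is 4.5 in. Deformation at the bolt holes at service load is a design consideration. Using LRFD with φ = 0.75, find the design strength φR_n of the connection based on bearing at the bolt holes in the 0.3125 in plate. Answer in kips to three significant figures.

310 kips

Per bolt r_n = 1.2 l_c t F_u ≤ 2.4 d t F_u; upper limit = 2.4 × 1.125 × 0.3125 × 70 = 59.06 kips.
Edge bolt: l_c = 1.75 − 1.25/2 = 1.125 in → 1.2 × 1.125 × 0.3125 × 70 = 29.53 → r_n = 29.53 kips.
Interior bolts: l_c = 4.5 − 1.25 = 3.25 in → 1.2 × 3.25 × 0.3125 × 70 = 85.31 → r_n = 59.06 kips.
R_n = 2 × 29.53 + 6 × 59.06 = 413.4 kips.
Design strength φR_n = 0.75 × 413.4 = 310 kips.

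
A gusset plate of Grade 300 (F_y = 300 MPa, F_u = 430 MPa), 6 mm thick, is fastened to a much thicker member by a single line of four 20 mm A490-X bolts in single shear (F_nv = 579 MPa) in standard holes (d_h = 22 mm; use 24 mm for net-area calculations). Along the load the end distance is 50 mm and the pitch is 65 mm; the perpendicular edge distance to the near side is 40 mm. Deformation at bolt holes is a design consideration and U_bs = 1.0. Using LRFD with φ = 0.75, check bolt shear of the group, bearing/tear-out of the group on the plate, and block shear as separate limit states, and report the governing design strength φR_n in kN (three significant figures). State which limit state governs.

241 kN (block shear governs)

Bolt shear: A_b = π·20²/4 = 314.2 mm²; R_n = 579 × 314.2 × 4 × 1 / 1000 = 727.6 kN → 0.75 × 727.6 = 546 kN.
Bearing: edge l_c = 39, r_n = 120.7 kN; interior l_c = 43, r_n = 123.8 kN; R_n = 120.7 + 3·123.8 = 492.3 kN → 369 kN.
Block shear: A_gv = 1470, A_nv = 966, A_nt = 168 mm²; R_n = min(0.6F_uA_nv, 0.6F_yA_gv) + U_bs·F_u·A_nt = 321.5 kN → 241 kN.
Block shear governs: 241 kN.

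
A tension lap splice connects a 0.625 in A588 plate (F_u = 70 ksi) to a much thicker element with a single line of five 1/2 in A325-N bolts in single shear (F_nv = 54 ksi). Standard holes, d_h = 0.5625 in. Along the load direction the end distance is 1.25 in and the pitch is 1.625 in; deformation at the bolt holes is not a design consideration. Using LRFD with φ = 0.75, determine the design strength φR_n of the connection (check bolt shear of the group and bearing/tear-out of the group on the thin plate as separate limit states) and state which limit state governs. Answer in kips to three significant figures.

39.8 kips (bolt shear governs)

Bolt shear: A_b = π·0.5²/4 = 0.1963 in²; R_n = 54 × 0.1963 × 5 × 1 = 53.01 kips → 0.75 × 53.01 = 39.8 kips.
Bearing (1.5 l_c t F_u ≤ 3.0 d t F_u): upper limit = 3.0·0.5·0.625·70 = 65.62 kips.
  Edge l_c = 1.25 − 0.5625/2 = 0.9688 → r_n = 63.57 kips; interior l_c = 1.625 − 0.5625 = 1.062 → r_n = 65.62 kips.
  R_n,bearing = 1·63.57 + 4·65.62 = 326.1 kips → 0.75 × 326.1 = 245 kips.
Bolt shear governs: 39.8 kips.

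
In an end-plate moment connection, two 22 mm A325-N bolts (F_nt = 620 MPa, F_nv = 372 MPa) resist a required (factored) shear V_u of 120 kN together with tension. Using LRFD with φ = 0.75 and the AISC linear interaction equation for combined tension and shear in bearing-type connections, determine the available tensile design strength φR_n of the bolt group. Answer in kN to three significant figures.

260 kN

A_b = π·22²/4 = 380.1 mm²; f_rv = 120 × 1000 / (2 × 380.1) = 157.8 MPa.
F'_nt = 1.3 F_nt − (F_nt / φF_nv) f_rv = 1.3·620 − (620/(0.75·372))·157.8 = 455.2 MPa, capped at F_nt → F'_nt = 455.2 MPa.
R_n = F'_nt · A_b · n = 455.2 × 380.1 × 2 / 1000 = 346.1 kN.
Design strength φR_n = 0.75 × 346.1 = 260 kN.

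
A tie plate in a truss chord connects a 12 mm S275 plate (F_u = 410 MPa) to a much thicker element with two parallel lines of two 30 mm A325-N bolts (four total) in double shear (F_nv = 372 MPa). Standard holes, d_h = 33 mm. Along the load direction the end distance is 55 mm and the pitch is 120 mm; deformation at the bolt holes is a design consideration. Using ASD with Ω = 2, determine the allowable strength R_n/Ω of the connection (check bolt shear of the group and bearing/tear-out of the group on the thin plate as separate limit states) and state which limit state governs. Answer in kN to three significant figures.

582 kN (bearing governs)

Bolt shear: A_b = π·30²/4 = 706.9 mm²; R_n = 372 × 706.9 × 4 × 2 / 1000 = 2104 kN → 2104 / 2 = 1050 kN.
Bearing (1.2 l_c t F_u ≤ 2.4 d t F_u): upper limit = 2.4·30·12·410 / 1000 = 354.2 kN.
  Edge l_c = 55 − 33/2 = 38.5 → r_n = 227.3 kN; interior l_c = 120 − 33 = 87 → r_n = 354.2 kN.
  R_n,bearing = 2·227.3 + 2·354.2 = 1163 kN → 1163 / 2 = 582 kN.
Bearing governs: 582 kN.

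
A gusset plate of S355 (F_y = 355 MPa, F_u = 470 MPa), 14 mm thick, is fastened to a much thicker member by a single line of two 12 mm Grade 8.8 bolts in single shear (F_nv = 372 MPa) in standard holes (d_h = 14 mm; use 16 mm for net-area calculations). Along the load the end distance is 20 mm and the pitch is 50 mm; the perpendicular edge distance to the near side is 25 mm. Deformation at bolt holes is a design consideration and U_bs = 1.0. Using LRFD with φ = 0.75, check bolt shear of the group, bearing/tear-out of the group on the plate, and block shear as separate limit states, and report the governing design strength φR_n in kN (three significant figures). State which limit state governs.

Bolt shear: A_b = π·12²/4 = 113.1 mm²; R_n = 372 × 113.1 × 2 × 1 / 1000 = 84.14 kN → 0.75 × 84.14 = 63.1 kN.
Bearing: edge l_c = 13, r_n = 102.6 kN; interior l_c = 36, r_n = 189.5 kN; R_n = 102.6 + 1·189.5 = 292.2 kN → 219 kN.
Block shear: A_gv = 980, A_nv = 644, A_nt = 238 mm²; R_n = min(0.6F_uA_nv, 0.6F_yA_gv) + U_bs·F_u·A_nt = 293.5 kN → 220 kN.
Bolt shear governs: 63.1 kN.

63.1 kN (bolt shear governs)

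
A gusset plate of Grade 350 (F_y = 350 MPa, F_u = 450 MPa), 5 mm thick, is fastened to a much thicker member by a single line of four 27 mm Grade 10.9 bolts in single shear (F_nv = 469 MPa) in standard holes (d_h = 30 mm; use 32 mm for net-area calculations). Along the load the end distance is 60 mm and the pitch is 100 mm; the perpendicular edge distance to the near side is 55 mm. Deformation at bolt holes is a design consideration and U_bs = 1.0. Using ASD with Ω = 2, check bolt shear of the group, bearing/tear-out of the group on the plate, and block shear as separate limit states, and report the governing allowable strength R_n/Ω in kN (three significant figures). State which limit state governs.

211 kN (block shear governs)

Bolt shear: A_b = π·27²/4 = 572.6 mm²; R_n = 469 × 572.6 × 4 × 1 / 1000 = 1074 kN → 1074 / 2 = 537 kN.
Bearing: edge l_c = 45, r_n = 121.5 kN; interior l_c = 70, r_n = 145.8 kN; R_n = 121.5 + 3·145.8 = 558.9 kN → 279 kN.
Block shear: A_gv = 1800, A_nv = 1240, A_nt = 195 mm²; R_n = min(0.6F_uA_nv, 0.6F_yA_gv) + U_bs·F_u·A_nt = 422.6 kN → 211 kN.
Block shear governs: 211 kN.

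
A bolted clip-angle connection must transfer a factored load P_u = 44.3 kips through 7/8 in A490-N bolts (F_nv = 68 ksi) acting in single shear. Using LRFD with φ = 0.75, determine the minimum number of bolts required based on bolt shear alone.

A_b = π·0.875²/4 = 0.6013 in².
Per-bolt design strength φR_n = 0.75 × 68 × 0.6013 × 1 = 30.67 kips.
n ≥ 44.3 / 30.67 = 1.445 → use 2 bolts.

2 bolts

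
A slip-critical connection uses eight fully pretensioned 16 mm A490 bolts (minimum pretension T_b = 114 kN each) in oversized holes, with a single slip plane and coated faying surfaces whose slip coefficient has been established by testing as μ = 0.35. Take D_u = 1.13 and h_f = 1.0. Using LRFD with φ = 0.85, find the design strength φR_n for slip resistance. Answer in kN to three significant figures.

307 kN

R_n = μ · D_u · h_f · T_b · n_s · n_b = 0.35 × 1.13 × 1.0 × 114 × 1 × 8 = 360.7 kN.
Design strength φR_n = 0.85 × 360.7 = 307 kN.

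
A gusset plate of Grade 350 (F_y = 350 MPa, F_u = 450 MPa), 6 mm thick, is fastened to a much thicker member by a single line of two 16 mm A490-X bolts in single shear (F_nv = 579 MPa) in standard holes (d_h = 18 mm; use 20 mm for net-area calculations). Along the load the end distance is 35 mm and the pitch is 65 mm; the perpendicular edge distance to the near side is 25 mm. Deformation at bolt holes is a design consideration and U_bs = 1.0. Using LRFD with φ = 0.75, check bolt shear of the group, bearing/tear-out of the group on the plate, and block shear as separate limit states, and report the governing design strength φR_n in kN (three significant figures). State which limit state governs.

115 kN (block shear governs)

Bolt shear: A_b = π·16²/4 = 201.1 mm²; R_n = 579 × 201.1 × 2 × 1 / 1000 = 232.8 kN → 0.75 × 232.8 = 175 kN.
Bearing: edge l_c = 26, r_n = 84.24 kN; interior l_c = 47, r_n = 103.7 kN; R_n = 84.24 + 1·103.7 = 187.9 kN → 141 kN.
Block shear: A_gv = 600, A_nv = 420, A_nt = 90 mm²; R_n = min(0.6F_uA_nv, 0.6F_yA_gv) + U_bs·F_u·A_nt = 153.9 kN → 115 kN.
Block shear governs: 115 kN.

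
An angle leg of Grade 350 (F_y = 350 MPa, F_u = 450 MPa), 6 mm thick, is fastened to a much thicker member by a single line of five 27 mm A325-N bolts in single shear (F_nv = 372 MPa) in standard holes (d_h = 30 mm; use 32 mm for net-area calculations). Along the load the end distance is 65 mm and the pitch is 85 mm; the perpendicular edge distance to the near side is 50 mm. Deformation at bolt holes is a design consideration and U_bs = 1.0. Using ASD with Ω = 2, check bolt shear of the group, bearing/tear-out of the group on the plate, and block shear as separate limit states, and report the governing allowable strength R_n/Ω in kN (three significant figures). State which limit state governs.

Bolt shear: A_b = π·27²/4 = 572.6 mm²; R_n = 372 × 572.6 × 5 × 1 / 1000 = 1065 kN → 1065 / 2 = 532 kN.
Bearing: edge l_c = 50, r_n = 162 kN; interior l_c = 55, r_n = 175 kN; R_n = 162 + 4·175 = 861.8 kN → 431 kN.
Block shear: A_gv = 2430, A_nv = 1566, A_nt = 204 mm²; R_n = min(0.6F_uA_nv, 0.6F_yA_gv) + U_bs·F_u·A_nt = 514.6 kN → 257 kN.
Block shear governs: 257 kN.

257 kN (block shear governs)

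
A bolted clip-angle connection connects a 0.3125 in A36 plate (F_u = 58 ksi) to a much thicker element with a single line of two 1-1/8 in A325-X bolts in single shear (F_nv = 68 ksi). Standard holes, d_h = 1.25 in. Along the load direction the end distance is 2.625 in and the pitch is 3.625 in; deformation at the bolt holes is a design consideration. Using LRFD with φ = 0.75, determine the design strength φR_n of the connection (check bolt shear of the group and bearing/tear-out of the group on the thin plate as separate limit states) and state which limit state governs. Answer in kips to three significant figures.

Bolt shear: A_b = π·1.125²/4 = 0.994 in²; R_n = 68 × 0.994 × 2 × 1 = 135.2 kips → 0.75 × 135.2 = 101 kips.
Bearing (1.2 l_c t F_u ≤ 2.4 d t F_u): upper limit = 2.4·1.125·0.3125·58 = 48.94 kips.
  Edge l_c = 2.625 − 1.25/2 = 2 → r_n = 43.5 kips; interior l_c = 3.625 − 1.25 = 2.375 → r_n = 48.94 kips.
  R_n,bearing = 1·43.5 + 1·48.94 = 92.44 kips → 0.75 × 92.44 = 69.3 kips.
Bearing governs: 69.3 kips.

69.3 kips (bearing governs)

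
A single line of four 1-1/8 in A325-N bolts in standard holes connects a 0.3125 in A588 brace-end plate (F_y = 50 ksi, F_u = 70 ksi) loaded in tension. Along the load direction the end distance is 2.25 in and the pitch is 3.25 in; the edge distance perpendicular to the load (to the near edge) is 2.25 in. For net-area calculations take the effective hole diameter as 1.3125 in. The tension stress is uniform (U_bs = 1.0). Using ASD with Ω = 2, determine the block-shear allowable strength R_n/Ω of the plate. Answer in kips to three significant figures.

66 kips

Shear plane L_v = 2.25 + 3·3.25 = 12 in; A_gv = 12 × 0.3125 = 3.75 in².
A_nv = (12 − 3.5·1.3125) × 0.3125 = 2.314 in².
A_nt = (2.25 − 0.5·1.3125) × 0.3125 = 0.498 in².
0.6 F_u A_nv = 97.21 kips; 0.6 F_y A_gv = 112.5 kips → shear rupture governs the shear term.
R_n = 97.21 + 1.0 × 70 × 0.498 = 132.1 kips.
Allowable strength R_n/Ω = 132.1 / 2 = 66 kips.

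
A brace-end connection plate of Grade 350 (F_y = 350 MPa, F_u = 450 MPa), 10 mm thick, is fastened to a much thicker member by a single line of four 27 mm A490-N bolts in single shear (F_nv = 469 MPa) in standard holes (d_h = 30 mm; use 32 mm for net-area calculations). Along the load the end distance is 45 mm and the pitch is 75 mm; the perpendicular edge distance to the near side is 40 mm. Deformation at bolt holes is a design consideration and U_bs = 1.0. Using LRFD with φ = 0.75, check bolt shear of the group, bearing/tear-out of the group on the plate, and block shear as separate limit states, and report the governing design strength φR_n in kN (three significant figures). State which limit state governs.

Bolt shear: A_b = π·27²/4 = 572.6 mm²; R_n = 469 × 572.6 × 4 × 1 / 1000 = 1074 kN → 0.75 × 1074 = 806 kN.
Bearing: edge l_c = 30, r_n = 162 kN; interior l_c = 45, r_n = 243 kN; R_n = 162 + 3·243 = 891 kN → 668 kN.
Block shear: A_gv = 2700, A_nv = 1580, A_nt = 240 mm²; R_n = min(0.6F_uA_nv, 0.6F_yA_gv) + U_bs·F_u·A_nt = 534.6 kN → 401 kN.
Block shear governs: 401 kN.

401 kN (block shear governs)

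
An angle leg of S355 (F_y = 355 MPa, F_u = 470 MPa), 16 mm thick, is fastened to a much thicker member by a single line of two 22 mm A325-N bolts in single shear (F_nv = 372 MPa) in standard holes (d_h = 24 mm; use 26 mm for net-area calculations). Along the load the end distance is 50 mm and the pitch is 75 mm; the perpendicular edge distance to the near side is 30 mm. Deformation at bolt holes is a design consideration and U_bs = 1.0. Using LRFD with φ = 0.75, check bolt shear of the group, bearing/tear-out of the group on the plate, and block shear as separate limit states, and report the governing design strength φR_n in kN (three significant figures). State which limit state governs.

Bolt shear: A_b = π·22²/4 = 380.1 mm²; R_n = 372 × 380.1 × 2 × 1 / 1000 = 282.8 kN → 0.75 × 282.8 = 212 kN.
Bearing: edge l_c = 38, r_n = 342.9 kN; interior l_c = 51, r_n = 397.1 kN; R_n = 342.9 + 1·397.1 = 740 kN → 555 kN.
Block shear: A_gv = 2000, A_nv = 1376, A_nt = 272 mm²; R_n = min(0.6F_uA_nv, 0.6F_yA_gv) + U_bs·F_u·A_nt = 515.9 kN → 387 kN.
Bolt shear governs: 212 kN.

212 kN (bolt shear governs)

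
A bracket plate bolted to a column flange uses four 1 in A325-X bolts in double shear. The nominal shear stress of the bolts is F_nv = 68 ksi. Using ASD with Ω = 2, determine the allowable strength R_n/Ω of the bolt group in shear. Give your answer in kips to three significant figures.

A_b = π × 1² / 4 = 0.7854 in².
R_n = F_nv · A_b · n · n_s = 68 × 0.7854 × 4 × 2 = 427.3 kips.
Allowable strength R_n/Ω = 427.3 / 2 = 214 kips.

214 kips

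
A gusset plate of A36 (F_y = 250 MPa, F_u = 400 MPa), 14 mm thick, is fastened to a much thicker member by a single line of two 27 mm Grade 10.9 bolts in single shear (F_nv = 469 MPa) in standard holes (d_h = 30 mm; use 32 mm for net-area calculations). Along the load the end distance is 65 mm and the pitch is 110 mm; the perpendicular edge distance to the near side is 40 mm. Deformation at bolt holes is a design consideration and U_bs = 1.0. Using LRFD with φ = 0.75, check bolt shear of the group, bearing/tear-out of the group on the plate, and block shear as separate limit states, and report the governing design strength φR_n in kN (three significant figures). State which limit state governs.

376 kN (block shear governs)

Bolt shear: A_b = π·27²/4 = 572.6 mm²; R_n = 469 × 572.6 × 2 × 1 / 1000 = 537.1 kN → 0.75 × 537.1 = 403 kN.
Bearing: edge l_c = 50, r_n = 336 kN; interior l_c = 80, r_n = 362.9 kN; R_n = 336 + 1·362.9 = 698.9 kN → 524 kN.
Block shear: A_gv = 2450, A_nv = 1778, A_nt = 336 mm²; R_n = min(0.6F_uA_nv, 0.6F_yA_gv) + U_bs·F_u·A_nt = 501.9 kN → 376 kN.
Block shear governs: 376 kN.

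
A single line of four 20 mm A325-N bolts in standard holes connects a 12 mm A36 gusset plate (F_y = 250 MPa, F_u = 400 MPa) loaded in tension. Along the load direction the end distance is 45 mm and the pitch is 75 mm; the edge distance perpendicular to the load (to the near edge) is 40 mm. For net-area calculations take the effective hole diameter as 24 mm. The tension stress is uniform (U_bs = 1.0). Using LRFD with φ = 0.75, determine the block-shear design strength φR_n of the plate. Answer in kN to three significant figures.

Shear plane L_v = 45 + 3·75 = 270 mm; A_gv = 270 × 12 = 3240 mm².
A_nv = (270 − 3.5·24) × 12 = 2232 mm².
A_nt = (40 − 0.5·24) × 12 = 336 mm².
0.6 F_u A_nv = 535.7 kN; 0.6 F_y A_gv = 486 kN → shear yielding governs the shear term.
R_n = 486 + 1.0 × 400 × 336 / 1000 = 620.4 kN.
Design strength φR_n = 0.75 × 620.4 = 465 kN.

465 kN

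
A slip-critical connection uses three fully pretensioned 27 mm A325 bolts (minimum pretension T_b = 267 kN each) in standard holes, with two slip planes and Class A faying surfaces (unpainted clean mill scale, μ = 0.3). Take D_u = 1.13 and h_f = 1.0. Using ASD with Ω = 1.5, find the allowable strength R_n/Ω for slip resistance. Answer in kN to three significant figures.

362 kN

R_n = μ · D_u · h_f · T_b · n_s · n_b = 0.3 × 1.13 × 1.0 × 267 × 2 × 3 = 543.1 kN.
Allowable strength R_n/Ω = 543.1 / 1.5 = 362 kN.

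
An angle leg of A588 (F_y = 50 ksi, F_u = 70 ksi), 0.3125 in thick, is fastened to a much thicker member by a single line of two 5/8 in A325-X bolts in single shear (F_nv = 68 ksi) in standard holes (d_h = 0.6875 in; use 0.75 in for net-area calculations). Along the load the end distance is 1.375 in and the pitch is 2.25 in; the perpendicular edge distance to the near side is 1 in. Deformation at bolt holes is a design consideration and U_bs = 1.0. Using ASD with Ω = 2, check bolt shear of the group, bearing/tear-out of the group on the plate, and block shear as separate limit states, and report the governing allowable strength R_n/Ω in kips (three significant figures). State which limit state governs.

20.9 kips (bolt shear governs)

Bolt shear: A_b = π·0.625²/4 = 0.3068 in²; R_n = 68 × 0.3068 × 2 × 1 = 41.72 kips → 41.72 / 2 = 20.9 kips.
Bearing: edge l_c = 1.031, r_n = 27.07 kips; interior l_c = 1.562, r_n = 32.81 kips; R_n = 27.07 + 1·32.81 = 59.88 kips → 29.9 kips.
Block shear: A_gv = 1.133, A_nv = 0.7812, A_nt = 0.1953 in²; R_n = min(0.6F_uA_nv, 0.6F_yA_gv) + U_bs·F_u·A_nt = 46.48 kips → 23.2 kips.
Bolt shear governs: 20.9 kips.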